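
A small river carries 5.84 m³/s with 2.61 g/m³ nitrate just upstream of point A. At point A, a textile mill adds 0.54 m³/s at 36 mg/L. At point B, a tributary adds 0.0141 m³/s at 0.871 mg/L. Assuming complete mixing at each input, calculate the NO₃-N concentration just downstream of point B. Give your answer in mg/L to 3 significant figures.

After input A: C = (5.84·2.61 + 0.54·36) / 6.38 = 5.436 mg/L.
After input B: C = (6.38·5.436 + 0.0141·0.871) / 6.394 = 5.426 mg/L.

5.43 mg/L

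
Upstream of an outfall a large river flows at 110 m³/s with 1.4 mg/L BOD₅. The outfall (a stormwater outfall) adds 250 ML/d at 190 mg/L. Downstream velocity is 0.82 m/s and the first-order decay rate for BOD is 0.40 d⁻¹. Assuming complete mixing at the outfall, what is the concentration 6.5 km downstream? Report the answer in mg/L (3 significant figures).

6.01 mg/L

250 ML/d = 2.894 m³/s.
After complete mixing, C₀ = (2.894·190 + 110·1.4) / 112.9 = 6.234 mg/L.
Travel time t = 6500 m / 0.82 m/s = 7927 s = 0.09175 d.
C = 6.234·exp(−0.40·0.09175) = 6.234·0.964 = 6.009 mg/L.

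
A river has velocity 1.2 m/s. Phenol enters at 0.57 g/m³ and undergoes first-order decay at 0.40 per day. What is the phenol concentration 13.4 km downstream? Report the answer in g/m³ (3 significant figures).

0.541 g/m³

Travel time t = 13.4 km / 1.2 m/s = 1.34e+04/1.2 = 1.117e+04 s = 0.1292 d.
First-order decay: C = 0.57·exp(−0.40·0.1292) = 0.57·0.9496 = 0.5413 g/m³.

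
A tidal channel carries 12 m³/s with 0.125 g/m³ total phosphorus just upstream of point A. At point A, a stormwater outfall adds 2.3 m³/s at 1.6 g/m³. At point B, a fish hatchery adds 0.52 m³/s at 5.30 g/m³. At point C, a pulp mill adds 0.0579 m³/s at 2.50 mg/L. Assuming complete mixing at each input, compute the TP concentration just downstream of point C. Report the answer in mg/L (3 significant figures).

0.543 mg/L

After input A: C = (12·0.125 + 2.3·1.6) / 14.3 = 0.3622 mg/L.
After input B: C = (14.3·0.3622 + 0.52·5.3) / 14.82 = 0.5355 mg/L.
After input C: C = (14.82·0.5355 + 0.0579·2.5) / 14.88 = 0.5431 mg/L.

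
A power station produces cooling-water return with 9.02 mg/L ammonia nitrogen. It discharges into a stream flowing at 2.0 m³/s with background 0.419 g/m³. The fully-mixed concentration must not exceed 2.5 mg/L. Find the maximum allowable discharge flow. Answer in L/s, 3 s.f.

Mass balance at complete mixing: C_std·(Q_w + Q_r) = Q_w·C_e + Q_r·C_b.
Rearranging, Q_w = Q_r·(C_std − C_b)/(C_e − C_std) = 2.0·(2.5 − 0.419) / (9.02 − 2.5) = 0.6383 m³/s.
= 638.3 L/s.

638 L/s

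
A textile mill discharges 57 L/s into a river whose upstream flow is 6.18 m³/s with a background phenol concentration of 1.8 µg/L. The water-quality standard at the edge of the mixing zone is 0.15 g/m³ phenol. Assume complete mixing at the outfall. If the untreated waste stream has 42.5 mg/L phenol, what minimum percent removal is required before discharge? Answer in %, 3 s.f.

61.8 %

57 L/s = 0.057 m³/s.
1.8 µg/L = 0.0018 mg/L.
Mass balance: 0.15·6.237 = 0.057·Cₑ + 6.18·0.0018.
Cₑ = (0.9355 − 0.01112) / 0.057 = 16.22 mg/L.
Required removal = 1 − 16.22/42.5 = 61.84 %.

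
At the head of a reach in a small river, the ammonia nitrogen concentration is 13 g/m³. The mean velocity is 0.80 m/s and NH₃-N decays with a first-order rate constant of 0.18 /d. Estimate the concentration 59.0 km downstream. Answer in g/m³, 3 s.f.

11.1 g/m³

Travel time t = 59.0 km / 0.80 m/s = 5.9e+04/0.80 = 7.375e+04 s = 0.8536 d.
First-order decay: C = 13·exp(−0.18·0.8536) = 13·0.8576 = 11.15 g/m³.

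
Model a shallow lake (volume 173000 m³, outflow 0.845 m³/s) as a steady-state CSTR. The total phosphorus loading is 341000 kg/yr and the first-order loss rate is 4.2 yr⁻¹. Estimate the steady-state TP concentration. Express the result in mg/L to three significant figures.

12.4 mg/L

Outflow Q = 0.845 m³/s × 3.156e+07 s/yr = 2.667e+07 m³/yr.
Steady-state CSTR mass balance: W = Q·C + k·V·C, so C = W/(Q + kV).
Q + kV = 2.667e+07 + 4.2·173000 = 2.739e+07 m³/yr.
C = 341000/2.739e+07 = 0.01245 kg/m³ = 12.45 mg/L.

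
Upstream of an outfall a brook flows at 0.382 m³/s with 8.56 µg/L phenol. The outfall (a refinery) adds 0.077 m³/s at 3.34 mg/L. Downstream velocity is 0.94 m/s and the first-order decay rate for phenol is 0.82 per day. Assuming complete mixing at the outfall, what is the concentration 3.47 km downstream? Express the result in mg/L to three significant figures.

8.56 µg/L = 0.00856 mg/L.
After complete mixing, C₀ = (0.077·3.34 + 0.382·0.00856) / 0.459 = 0.5674 mg/L.
Travel time t = 3470 m / 0.94 m/s = 3691 s = 0.04273 d.
C = 0.5674·exp(−0.82·0.04273) = 0.5674·0.9656 = 0.5479 mg/L.

0.548 mg/L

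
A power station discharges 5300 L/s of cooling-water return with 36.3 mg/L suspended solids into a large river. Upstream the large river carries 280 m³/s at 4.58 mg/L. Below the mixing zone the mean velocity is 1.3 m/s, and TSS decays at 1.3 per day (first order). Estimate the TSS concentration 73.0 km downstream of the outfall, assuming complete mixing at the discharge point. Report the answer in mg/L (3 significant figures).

5300 L/s = 5.3 m³/s.
After complete mixing, C₀ = (5.3·36.3 + 280·4.58) / 285.3 = 5.169 mg/L.
Travel time t = 7.3e+04 m / 1.3 m/s = 5.615e+04 s = 0.6499 d.
C = 5.169·exp(−1.3·0.6499) = 5.169·0.4296 = 2.221 mg/L.

2.22 mg/L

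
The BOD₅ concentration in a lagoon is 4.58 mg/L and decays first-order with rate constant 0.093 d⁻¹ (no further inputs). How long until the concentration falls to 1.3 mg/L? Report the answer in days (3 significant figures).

t = ln(C₀/C)/k = ln(4.58/1.3)/0.093 = 1.259/0.093 = 13.54 d.

13.5 d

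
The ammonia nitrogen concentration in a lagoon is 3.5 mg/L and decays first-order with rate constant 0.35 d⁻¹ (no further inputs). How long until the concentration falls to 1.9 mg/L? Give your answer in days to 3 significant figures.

t = ln(C₀/C)/k = ln(3.5/1.9)/0.35 = 0.6109/0.35 = 1.745 d.

1.75 d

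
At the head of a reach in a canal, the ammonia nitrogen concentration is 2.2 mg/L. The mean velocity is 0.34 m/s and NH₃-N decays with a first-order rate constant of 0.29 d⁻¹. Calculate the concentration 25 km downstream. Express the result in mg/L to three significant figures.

1.72 mg/L

Travel time t = 25 km / 0.34 m/s = 2.5e+04/0.34 = 7.353e+04 s = 0.851 d.
First-order decay: C = 2.2·exp(−0.29·0.851) = 2.2·0.7813 = 1.719 mg/L.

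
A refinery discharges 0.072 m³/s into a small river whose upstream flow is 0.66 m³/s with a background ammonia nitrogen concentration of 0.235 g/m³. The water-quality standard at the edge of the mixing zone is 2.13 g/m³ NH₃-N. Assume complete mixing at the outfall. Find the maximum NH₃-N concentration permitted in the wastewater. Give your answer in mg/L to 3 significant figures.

19.5 mg/L

Mass balance: 2.13·0.732 = 0.072·Cₑ + 0.66·0.235.
Cₑ = (1.559 − 0.1551) / 0.072 = 19.5 mg/L.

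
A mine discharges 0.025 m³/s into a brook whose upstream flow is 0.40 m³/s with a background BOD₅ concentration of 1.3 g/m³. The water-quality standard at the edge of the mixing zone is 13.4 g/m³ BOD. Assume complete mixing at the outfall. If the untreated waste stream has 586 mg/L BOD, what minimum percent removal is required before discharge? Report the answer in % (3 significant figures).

64.7 %

Mass balance: 13.4·0.425 = 0.025·Cₑ + 0.4·1.3.
Cₑ = (5.695 − 0.52) / 0.025 = 207 mg/L.
Required removal = 1 − 207/586 = 64.68 %.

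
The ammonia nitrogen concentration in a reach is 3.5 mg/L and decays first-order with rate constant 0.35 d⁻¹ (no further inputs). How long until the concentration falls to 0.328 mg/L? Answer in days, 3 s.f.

t = ln(C₀/C)/k = ln(3.5/0.328)/0.35 = 2.368/0.35 = 6.764 d.

6.76 d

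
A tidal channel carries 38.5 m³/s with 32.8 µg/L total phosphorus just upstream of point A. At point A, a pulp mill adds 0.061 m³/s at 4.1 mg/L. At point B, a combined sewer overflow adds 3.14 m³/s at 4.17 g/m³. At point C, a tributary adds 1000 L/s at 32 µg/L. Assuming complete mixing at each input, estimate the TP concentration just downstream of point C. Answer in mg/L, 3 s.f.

32.8 µg/L = 0.0328 mg/L.
After input A: C = (38.5·0.0328 + 0.061·4.1) / 38.56 = 0.03923 mg/L.
After input B: C = (38.56·0.03923 + 3.14·4.17) / 41.7 = 0.3503 mg/L.
1000 L/s = 1 m³/s.
32 µg/L = 0.032 mg/L.
After input C: C = (41.7·0.3503 + 1·0.032) / 42.7 = 0.3428 mg/L.

0.343 mg/L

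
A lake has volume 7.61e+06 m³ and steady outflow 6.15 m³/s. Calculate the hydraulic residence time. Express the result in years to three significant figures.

0.0392 yr

Q = 6.15 m³/s × 3.156e+07 s/yr = 1.941e+08 m³/yr.
Hydraulic residence time τ = V/Q = 7.61e+06/1.941e+08 = 0.03921 yr.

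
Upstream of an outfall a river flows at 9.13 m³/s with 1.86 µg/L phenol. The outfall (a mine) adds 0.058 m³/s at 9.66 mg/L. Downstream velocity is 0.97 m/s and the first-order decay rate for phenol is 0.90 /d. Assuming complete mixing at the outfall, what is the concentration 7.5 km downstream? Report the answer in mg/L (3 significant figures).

0.0580 mg/L

1.86 µg/L = 0.00186 mg/L.
After complete mixing, C₀ = (0.058·9.66 + 9.13·0.00186) / 9.188 = 0.06283 mg/L.
Travel time t = 7500 m / 0.97 m/s = 7732 s = 0.08949 d.
C = 0.06283·exp(−0.90·0.08949) = 0.06283·0.9226 = 0.05797 mg/L.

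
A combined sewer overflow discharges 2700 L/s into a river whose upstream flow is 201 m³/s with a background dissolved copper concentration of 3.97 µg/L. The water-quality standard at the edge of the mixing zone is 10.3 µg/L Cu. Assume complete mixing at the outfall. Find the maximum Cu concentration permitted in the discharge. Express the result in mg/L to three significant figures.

0.482 mg/L

2700 L/s = 2.7 m³/s.
3.97 µg/L = 0.00397 mg/L.
10.3 µg/L = 0.0103 mg/L.
Mass balance: 0.0103·203.7 = 2.7·Cₑ + 201·0.00397.
Cₑ = (2.098 − 0.798) / 2.7 = 0.4815 mg/L.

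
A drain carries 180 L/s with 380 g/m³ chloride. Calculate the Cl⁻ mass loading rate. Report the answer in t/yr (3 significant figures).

180 L/s = 0.18 m³/s.
Mass flux = Q·C = 0.18 m³/s × 380 g/m³ = 68.4 g/s.
= 68.4 g/s × 31.56 = 2159 t/yr.

2160 t/yr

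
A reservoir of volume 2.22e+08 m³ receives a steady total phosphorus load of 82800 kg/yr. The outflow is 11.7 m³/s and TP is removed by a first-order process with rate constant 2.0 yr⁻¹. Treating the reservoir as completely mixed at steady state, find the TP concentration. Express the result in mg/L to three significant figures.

0.102 mg/L

Outflow Q = 11.7 m³/s × 3.156e+07 s/yr = 3.692e+08 m³/yr.
Steady-state CSTR mass balance: W = Q·C + k·V·C, so C = W/(Q + kV).
Q + kV = 3.692e+08 + 2.0·2.22e+08 = 8.132e+08 m³/yr.
C = 82800/8.132e+08 = 0.0001018 kg/m³ = 0.1018 mg/L.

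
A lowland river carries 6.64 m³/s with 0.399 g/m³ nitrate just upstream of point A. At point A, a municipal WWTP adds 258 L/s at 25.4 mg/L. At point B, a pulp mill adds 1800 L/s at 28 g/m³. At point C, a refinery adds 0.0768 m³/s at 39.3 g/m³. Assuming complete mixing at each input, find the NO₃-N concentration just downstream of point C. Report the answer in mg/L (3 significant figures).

258 L/s = 0.258 m³/s.
After input A: C = (6.64·0.399 + 0.258·25.4) / 6.898 = 1.334 mg/L.
1800 L/s = 1.8 m³/s.
After input B: C = (6.898·1.334 + 1.8·28) / 8.698 = 6.852 mg/L.
After input C: C = (8.698·6.852 + 0.0768·39.3) / 8.775 = 7.136 mg/L.

7.14 mg/L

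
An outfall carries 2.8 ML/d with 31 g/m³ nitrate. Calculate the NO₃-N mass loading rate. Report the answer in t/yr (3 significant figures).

2.8 ML/d = 0.03241 m³/s.
Mass flux = Q·C = 0.03241 m³/s × 31 g/m³ = 1.005 g/s.
= 1.005 g/s × 31.56 = 31.7 t/yr.

31.7 t/yr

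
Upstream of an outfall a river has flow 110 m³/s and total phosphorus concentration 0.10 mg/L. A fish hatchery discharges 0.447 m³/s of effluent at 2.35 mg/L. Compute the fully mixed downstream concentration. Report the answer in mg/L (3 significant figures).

0.109 mg/L

Conservation of mass across the mixing zone: C = (0.447·2.35 + 110·0.1) / (0.447 + 110) = 12.05/110.4 = 0.1091 mg/L.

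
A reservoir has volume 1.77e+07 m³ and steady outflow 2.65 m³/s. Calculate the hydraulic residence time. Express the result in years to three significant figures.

Q = 2.65 m³/s × 3.156e+07 s/yr = 8.363e+07 m³/yr.
Hydraulic residence time τ = V/Q = 1.77e+07/8.363e+07 = 0.2117 yr.

0.212 yr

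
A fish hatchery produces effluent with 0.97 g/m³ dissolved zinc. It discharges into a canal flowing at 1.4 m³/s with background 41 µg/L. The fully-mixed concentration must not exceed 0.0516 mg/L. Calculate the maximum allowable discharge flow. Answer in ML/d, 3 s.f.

41 µg/L = 0.041 mg/L.
Mass balance at complete mixing: C_std·(Q_w + Q_r) = Q_w·C_e + Q_r·C_b.
Rearranging, Q_w = Q_r·(C_std − C_b)/(C_e − C_std) = 1.4·(0.0516 − 0.041) / (0.97 − 0.0516) = 0.01616 m³/s.
= 1.396 ML/d.

1.40 ML/d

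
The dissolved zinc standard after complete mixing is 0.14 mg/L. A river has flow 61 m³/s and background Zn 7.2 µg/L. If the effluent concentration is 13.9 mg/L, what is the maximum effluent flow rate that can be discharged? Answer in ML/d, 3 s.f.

7.2 µg/L = 0.0072 mg/L.
Mass balance at complete mixing: C_std·(Q_w + Q_r) = Q_w·C_e + Q_r·C_b.
Rearranging, Q_w = Q_r·(C_std − C_b)/(C_e − C_std) = 61·(0.14 − 0.0072) / (13.9 − 0.14) = 0.5887 m³/s.
= 50.87 ML/d.

50.9 ML/d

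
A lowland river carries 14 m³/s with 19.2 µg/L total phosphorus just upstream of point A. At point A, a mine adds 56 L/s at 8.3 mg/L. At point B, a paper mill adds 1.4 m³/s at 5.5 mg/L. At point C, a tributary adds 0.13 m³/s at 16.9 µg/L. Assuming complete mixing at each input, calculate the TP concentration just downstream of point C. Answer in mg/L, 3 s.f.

0.541 mg/L

19.2 µg/L = 0.0192 mg/L.
56 L/s = 0.056 m³/s.
After input A: C = (14·0.0192 + 0.056·8.3) / 14.06 = 0.05219 mg/L.
After input B: C = (14.06·0.05219 + 1.4·5.5) / 15.46 = 0.5457 mg/L.
16.9 µg/L = 0.0169 mg/L.
After input C: C = (15.46·0.5457 + 0.13·0.0169) / 15.59 = 0.5412 mg/L.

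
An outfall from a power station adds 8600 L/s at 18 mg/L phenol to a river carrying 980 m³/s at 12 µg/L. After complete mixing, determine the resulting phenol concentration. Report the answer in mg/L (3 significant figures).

0.168 mg/L

8600 L/s = 8.6 m³/s.
12 µg/L = 0.012 mg/L.
Flow-weighted mixing gives C = (8.6·18 + 980·0.012) / (8.6 + 980) = 166.6/988.6 = 0.1685 mg/L.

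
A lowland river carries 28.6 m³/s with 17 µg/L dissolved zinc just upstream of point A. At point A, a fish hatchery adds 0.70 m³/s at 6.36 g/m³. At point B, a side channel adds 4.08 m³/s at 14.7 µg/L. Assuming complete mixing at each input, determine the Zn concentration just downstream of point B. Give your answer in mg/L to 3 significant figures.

17 µg/L = 0.017 mg/L.
After input A: C = (28.6·0.017 + 0.7·6.36) / 29.3 = 0.1685 mg/L.
14.7 µg/L = 0.0147 mg/L.
After input B: C = (29.3·0.1685 + 4.08·0.0147) / 33.38 = 0.1497 mg/L.

0.150 mg/L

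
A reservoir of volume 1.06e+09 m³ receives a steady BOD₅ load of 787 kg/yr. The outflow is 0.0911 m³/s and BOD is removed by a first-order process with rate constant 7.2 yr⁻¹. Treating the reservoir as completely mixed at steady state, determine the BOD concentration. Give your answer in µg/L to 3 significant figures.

Outflow Q = 0.0911 m³/s × 3.156e+07 s/yr = 2.875e+06 m³/yr.
Steady-state CSTR mass balance: W = Q·C + k·V·C, so C = W/(Q + kV).
Q + kV = 2.875e+06 + 7.2·1.06e+09 = 7.635e+09 m³/yr.
C = 787/7.635e+09 = 1.031e-07 kg/m³ = 0.0001031 mg/L = 0.1031 µg/L.

0.103 µg/L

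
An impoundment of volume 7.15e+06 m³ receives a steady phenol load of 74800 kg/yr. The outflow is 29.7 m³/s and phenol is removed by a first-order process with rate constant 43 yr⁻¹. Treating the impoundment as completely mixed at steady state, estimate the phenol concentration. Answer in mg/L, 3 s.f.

0.0601 mg/L

Outflow Q = 29.7 m³/s × 3.156e+07 s/yr = 9.373e+08 m³/yr.
Steady-state CSTR mass balance: W = Q·C + k·V·C, so C = W/(Q + kV).
Q + kV = 9.373e+08 + 43·7.15e+06 = 1.245e+09 m³/yr.
C = 74800/1.245e+09 = 6.009e-05 kg/m³ = 0.06009 mg/L.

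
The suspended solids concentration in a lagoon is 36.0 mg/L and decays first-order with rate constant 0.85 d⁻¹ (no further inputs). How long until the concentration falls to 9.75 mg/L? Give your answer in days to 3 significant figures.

1.54 d

t = ln(C₀/C)/k = ln(36.0/9.75)/0.85 = 1.306/0.85 = 1.537 d.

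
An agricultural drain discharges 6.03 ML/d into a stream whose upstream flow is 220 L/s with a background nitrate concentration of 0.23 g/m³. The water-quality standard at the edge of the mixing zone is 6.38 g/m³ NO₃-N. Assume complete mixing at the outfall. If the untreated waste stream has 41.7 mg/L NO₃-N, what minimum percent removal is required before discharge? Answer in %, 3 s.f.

6.03 ML/d = 0.06979 m³/s.
220 L/s = 0.22 m³/s.
Mass balance: 6.38·0.2898 = 0.06979·Cₑ + 0.22·0.23.
Cₑ = (1.849 − 0.0506) / 0.06979 = 25.77 mg/L.
Required removal = 1 − 25.77/41.7 = 38.21 %.

38.2 %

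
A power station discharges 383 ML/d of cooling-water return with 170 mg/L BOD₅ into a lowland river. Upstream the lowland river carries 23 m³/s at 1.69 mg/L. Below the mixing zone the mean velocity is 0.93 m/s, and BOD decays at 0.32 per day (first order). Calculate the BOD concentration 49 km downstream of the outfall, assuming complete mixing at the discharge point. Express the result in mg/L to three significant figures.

23.8 mg/L

383 ML/d = 4.433 m³/s.
After complete mixing, C₀ = (4.433·170 + 23·1.69) / 27.43 = 28.89 mg/L.
Travel time t = 4.9e+04 m / 0.93 m/s = 5.269e+04 s = 0.6098 d.
C = 28.89·exp(−0.32·0.6098) = 28.89·0.8227 = 23.77 mg/L.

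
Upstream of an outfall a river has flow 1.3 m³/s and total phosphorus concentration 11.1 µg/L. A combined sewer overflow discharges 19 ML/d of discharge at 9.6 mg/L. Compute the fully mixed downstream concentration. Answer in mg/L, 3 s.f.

1.40 mg/L

19 ML/d = 0.2199 m³/s.
11.1 µg/L = 0.0111 mg/L.
Conservation of mass across the mixing zone: C = (0.2199·9.6 + 1.3·0.0111) / (0.2199 + 1.3) = 2.126/1.52 = 1.398 mg/L.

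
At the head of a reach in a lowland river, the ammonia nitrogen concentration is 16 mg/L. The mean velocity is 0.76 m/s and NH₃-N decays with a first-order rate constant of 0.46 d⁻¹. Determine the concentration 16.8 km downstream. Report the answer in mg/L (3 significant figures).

Travel time t = 16.8 km / 0.76 m/s = 1.68e+04/0.76 = 2.211e+04 s = 0.2558 d.
First-order decay: C = 16·exp(−0.46·0.2558) = 16·0.889 = 14.22 mg/L.

14.2 mg/L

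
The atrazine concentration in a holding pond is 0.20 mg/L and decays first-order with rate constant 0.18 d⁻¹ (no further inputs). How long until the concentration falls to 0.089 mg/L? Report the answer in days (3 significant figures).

t = ln(C₀/C)/k = ln(0.20/0.089)/0.18 = 0.8097/0.18 = 4.498 d.

4.50 d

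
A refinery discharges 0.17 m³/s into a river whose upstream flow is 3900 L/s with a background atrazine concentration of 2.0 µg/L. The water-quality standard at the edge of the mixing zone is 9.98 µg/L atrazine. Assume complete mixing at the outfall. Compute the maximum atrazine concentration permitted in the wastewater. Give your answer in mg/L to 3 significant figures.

3900 L/s = 3.9 m³/s.
2.0 µg/L = 0.002 mg/L.
9.98 µg/L = 0.00998 mg/L.
Mass balance: 0.00998·4.07 = 0.17·Cₑ + 3.9·0.002.
Cₑ = (0.04062 − 0.0078) / 0.17 = 0.1931 mg/L.

0.193 mg/L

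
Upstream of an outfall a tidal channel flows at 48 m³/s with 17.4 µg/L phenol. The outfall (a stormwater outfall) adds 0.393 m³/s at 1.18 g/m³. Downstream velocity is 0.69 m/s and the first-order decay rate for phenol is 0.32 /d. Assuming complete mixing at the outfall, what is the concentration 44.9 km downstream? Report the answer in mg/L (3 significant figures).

17.4 µg/L = 0.0174 mg/L.
After complete mixing, C₀ = (0.393·1.18 + 48·0.0174) / 48.39 = 0.02684 mg/L.
Travel time t = 4.49e+04 m / 0.69 m/s = 6.507e+04 s = 0.7532 d.
C = 0.02684·exp(−0.32·0.7532) = 0.02684·0.7858 = 0.02109 mg/L.

0.0211 mg/L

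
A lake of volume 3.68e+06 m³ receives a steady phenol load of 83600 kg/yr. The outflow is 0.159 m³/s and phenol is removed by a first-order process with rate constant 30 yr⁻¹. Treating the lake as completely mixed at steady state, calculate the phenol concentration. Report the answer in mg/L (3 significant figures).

0.724 mg/L

Outflow Q = 0.159 m³/s × 3.156e+07 s/yr = 5.018e+06 m³/yr.
Steady-state CSTR mass balance: W = Q·C + k·V·C, so C = W/(Q + kV).
Q + kV = 5.018e+06 + 30·3.68e+06 = 1.154e+08 m³/yr.
C = 83600/1.154e+08 = 0.0007243 kg/m³ = 0.7243 mg/L.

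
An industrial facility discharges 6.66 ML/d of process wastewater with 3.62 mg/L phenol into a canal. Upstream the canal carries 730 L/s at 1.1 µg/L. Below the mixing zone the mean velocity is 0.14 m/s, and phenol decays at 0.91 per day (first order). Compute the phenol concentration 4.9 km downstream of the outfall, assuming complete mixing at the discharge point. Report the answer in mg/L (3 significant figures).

6.66 ML/d = 0.07708 m³/s.
730 L/s = 0.73 m³/s.
1.1 µg/L = 0.0011 mg/L.
After complete mixing, C₀ = (0.07708·3.62 + 0.73·0.0011) / 0.8071 = 0.3467 mg/L.
Travel time t = 4900 m / 0.14 m/s = 3.5e+04 s = 0.4051 d.
C = 0.3467·exp(−0.91·0.4051) = 0.3467·0.6917 = 0.2398 mg/L.

0.240 mg/L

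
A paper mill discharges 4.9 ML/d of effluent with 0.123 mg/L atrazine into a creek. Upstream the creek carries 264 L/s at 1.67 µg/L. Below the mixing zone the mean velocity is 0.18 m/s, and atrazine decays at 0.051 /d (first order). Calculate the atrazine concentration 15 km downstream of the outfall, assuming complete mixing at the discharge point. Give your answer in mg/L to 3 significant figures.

0.0220 mg/L

4.9 ML/d = 0.05671 m³/s.
264 L/s = 0.264 m³/s.
1.67 µg/L = 0.00167 mg/L.
After complete mixing, C₀ = (0.05671·0.123 + 0.264·0.00167) / 0.3207 = 0.02313 mg/L.
Travel time t = 1.5e+04 m / 0.18 m/s = 8.333e+04 s = 0.9645 d.
C = 0.02313·exp(−0.051·0.9645) = 0.02313·0.952 = 0.02202 mg/L.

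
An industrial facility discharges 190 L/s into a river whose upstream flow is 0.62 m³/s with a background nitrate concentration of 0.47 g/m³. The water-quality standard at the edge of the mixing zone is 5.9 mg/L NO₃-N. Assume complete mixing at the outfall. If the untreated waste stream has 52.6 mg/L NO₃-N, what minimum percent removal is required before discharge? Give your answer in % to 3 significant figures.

190 L/s = 0.19 m³/s.
Mass balance: 5.9·0.81 = 0.19·Cₑ + 0.62·0.47.
Cₑ = (4.779 − 0.2914) / 0.19 = 23.62 mg/L.
Required removal = 1 − 23.62/52.6 = 55.1 %.

55.1 %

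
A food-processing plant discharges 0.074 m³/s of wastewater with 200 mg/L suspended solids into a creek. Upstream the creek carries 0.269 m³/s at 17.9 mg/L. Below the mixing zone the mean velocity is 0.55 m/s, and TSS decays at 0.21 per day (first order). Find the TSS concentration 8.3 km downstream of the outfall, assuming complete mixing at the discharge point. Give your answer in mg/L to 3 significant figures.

55.1 mg/L

After complete mixing, C₀ = (0.074·200 + 0.269·17.9) / 0.343 = 57.19 mg/L.
Travel time t = 8300 m / 0.55 m/s = 1.509e+04 s = 0.1747 d.
C = 57.19·exp(−0.21·0.1747) = 57.19·0.964 = 55.13 mg/L.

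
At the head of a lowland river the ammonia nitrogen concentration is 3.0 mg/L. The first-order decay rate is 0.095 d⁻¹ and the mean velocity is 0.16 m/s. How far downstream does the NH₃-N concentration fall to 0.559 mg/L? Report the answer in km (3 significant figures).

From C = C₀·e^(−kt), t = ln(C₀/C)/k = ln(3.0/0.559)/0.095 = 1.68/0.095 = 17.69 d.
Distance = v·t = 0.16 m/s × 1.528e+06 s = 2.445e+05 m = 244.5 km.

244 km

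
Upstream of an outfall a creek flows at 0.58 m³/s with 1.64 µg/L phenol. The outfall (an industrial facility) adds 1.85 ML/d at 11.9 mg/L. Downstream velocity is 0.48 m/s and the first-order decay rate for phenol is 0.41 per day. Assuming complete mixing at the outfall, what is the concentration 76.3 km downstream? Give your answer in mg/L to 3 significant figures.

1.85 ML/d = 0.02141 m³/s.
1.64 µg/L = 0.00164 mg/L.
After complete mixing, C₀ = (0.02141·11.9 + 0.58·0.00164) / 0.6014 = 0.4253 mg/L.
Travel time t = 7.63e+04 m / 0.48 m/s = 1.59e+05 s = 1.84 d.
C = 0.4253·exp(−0.41·1.84) = 0.4253·0.4703 = 0.2 mg/L.

0.200 mg/L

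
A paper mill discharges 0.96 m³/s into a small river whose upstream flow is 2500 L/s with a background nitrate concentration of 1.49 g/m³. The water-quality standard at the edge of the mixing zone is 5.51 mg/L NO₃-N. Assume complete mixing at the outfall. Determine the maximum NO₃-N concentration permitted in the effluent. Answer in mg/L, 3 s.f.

2500 L/s = 2.5 m³/s.
Mass balance: 5.51·3.46 = 0.96·Cₑ + 2.5·1.49.
Cₑ = (19.06 − 3.725) / 0.96 = 15.98 mg/L.

16.0 mg/L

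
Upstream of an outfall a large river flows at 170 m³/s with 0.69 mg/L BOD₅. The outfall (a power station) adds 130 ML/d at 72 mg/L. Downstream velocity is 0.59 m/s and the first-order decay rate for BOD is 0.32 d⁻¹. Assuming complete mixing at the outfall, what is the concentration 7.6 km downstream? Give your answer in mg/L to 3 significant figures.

130 ML/d = 1.505 m³/s.
After complete mixing, C₀ = (1.505·72 + 170·0.69) / 171.5 = 1.316 mg/L.
Travel time t = 7600 m / 0.59 m/s = 1.288e+04 s = 0.1491 d.
C = 1.316·exp(−0.32·0.1491) = 1.316·0.9534 = 1.254 mg/L.

1.25 mg/L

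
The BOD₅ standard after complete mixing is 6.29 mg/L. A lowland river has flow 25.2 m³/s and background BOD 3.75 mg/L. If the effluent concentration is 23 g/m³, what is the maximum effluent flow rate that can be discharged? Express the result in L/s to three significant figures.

Mass balance at complete mixing: C_std·(Q_w + Q_r) = Q_w·C_e + Q_r·C_b.
Rearranging, Q_w = Q_r·(C_std − C_b)/(C_e − C_std) = 25.2·(6.29 − 3.75) / (23 − 6.29) = 3.831 m³/s.
= 3831 L/s.

3830 L/s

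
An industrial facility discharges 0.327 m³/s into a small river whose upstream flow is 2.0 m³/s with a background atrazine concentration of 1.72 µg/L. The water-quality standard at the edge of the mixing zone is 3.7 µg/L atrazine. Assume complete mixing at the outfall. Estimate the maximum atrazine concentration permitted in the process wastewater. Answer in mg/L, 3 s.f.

1.72 µg/L = 0.00172 mg/L.
3.7 µg/L = 0.0037 mg/L.
Mass balance: 0.0037·2.327 = 0.327·Cₑ + 2·0.00172.
Cₑ = (0.00861 − 0.00344) / 0.327 = 0.01581 mg/L.

0.0158 mg/L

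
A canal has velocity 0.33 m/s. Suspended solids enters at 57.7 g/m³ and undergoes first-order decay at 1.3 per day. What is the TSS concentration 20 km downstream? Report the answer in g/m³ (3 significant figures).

Travel time t = 20 km / 0.33 m/s = 2e+04/0.33 = 6.061e+04 s = 0.7015 d.
First-order decay: C = 57.7·exp(−1.3·0.7015) = 57.7·0.4018 = 23.18 g/m³.

23.2 g/m³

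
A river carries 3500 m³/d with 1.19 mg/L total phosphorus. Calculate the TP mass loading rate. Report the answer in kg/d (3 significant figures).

3500 m³/d = 0.04051 m³/s.
Mass flux = Q·C = 0.04051 m³/s × 1.19 g/m³ = 0.04821 g/s.
= 0.04821 g/s × 86.4 = 4.165 kg/d.

4.17 kg/d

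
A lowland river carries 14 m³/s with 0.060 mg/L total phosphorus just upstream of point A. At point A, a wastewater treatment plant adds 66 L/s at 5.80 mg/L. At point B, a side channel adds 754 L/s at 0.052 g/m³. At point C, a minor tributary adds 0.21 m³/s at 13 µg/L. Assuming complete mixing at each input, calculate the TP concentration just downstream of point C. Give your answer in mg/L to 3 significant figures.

0.0841 mg/L

66 L/s = 0.066 m³/s.
After input A: C = (14·0.06 + 0.066·5.8) / 14.07 = 0.08693 mg/L.
754 L/s = 0.754 m³/s.
After input B: C = (14.07·0.08693 + 0.754·0.052) / 14.82 = 0.08516 mg/L.
13 µg/L = 0.013 mg/L.
After input C: C = (14.82·0.08516 + 0.21·0.013) / 15.03 = 0.08415 mg/L.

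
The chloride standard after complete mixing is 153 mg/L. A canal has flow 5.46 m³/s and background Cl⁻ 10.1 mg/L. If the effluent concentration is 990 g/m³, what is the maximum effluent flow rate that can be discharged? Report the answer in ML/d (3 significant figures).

80.5 ML/d

Mass balance at complete mixing: C_std·(Q_w + Q_r) = Q_w·C_e + Q_r·C_b.
Rearranging, Q_w = Q_r·(C_std − C_b)/(C_e − C_std) = 5.46·(153 − 10.1) / (990 − 153) = 0.9322 m³/s.
= 80.54 ML/d.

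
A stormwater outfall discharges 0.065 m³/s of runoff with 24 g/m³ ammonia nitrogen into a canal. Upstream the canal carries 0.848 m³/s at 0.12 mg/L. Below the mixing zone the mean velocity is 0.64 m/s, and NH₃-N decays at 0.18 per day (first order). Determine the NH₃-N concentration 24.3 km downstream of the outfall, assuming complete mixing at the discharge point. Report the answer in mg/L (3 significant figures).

After complete mixing, C₀ = (0.065·24 + 0.848·0.12) / 0.913 = 1.82 mg/L.
Travel time t = 2.43e+04 m / 0.64 m/s = 3.797e+04 s = 0.4395 d.
C = 1.82·exp(−0.18·0.4395) = 1.82·0.9239 = 1.682 mg/L.

1.68 mg/L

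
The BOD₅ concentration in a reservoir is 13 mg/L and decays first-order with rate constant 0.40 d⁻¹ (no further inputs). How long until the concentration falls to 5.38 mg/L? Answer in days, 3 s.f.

t = ln(C₀/C)/k = ln(13/5.38)/0.40 = 0.8823/0.40 = 2.206 d.

2.21 d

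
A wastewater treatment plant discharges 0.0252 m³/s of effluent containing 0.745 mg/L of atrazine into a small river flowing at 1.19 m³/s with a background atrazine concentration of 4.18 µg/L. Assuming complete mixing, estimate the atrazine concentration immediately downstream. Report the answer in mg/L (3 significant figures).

0.0195 mg/L

4.18 µg/L = 0.00418 mg/L.
Conservation of mass across the mixing zone: C = (0.0252·0.745 + 1.19·0.00418) / (0.0252 + 1.19) = 0.02375/1.215 = 0.01954 mg/L.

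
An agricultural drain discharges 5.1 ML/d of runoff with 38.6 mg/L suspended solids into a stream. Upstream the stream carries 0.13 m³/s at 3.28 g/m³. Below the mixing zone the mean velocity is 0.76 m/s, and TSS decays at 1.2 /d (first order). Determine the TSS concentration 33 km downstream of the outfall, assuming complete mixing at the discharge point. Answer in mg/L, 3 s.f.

7.83 mg/L

5.1 ML/d = 0.05903 m³/s.
After complete mixing, C₀ = (0.05903·38.6 + 0.13·3.28) / 0.189 = 14.31 mg/L.
Travel time t = 3.3e+04 m / 0.76 m/s = 4.342e+04 s = 0.5026 d.
C = 14.31·exp(−1.2·0.5026) = 14.31·0.5471 = 7.829 mg/L.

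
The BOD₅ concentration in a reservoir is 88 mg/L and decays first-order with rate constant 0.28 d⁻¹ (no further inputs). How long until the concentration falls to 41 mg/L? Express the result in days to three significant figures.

t = ln(C₀/C)/k = ln(88/41)/0.28 = 0.7638/0.28 = 2.728 d.

2.73 d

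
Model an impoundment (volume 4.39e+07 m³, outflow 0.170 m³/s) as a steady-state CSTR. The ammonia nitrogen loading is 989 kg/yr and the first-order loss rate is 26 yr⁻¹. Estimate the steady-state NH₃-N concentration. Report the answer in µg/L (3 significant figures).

0.862 µg/L

Outflow Q = 0.170 m³/s × 3.156e+07 s/yr = 5.365e+06 m³/yr.
Steady-state CSTR mass balance: W = Q·C + k·V·C, so C = W/(Q + kV).
Q + kV = 5.365e+06 + 26·4.39e+07 = 1.147e+09 m³/yr.
C = 989/1.147e+09 = 8.624e-07 kg/m³ = 0.0008624 mg/L = 0.8624 µg/L.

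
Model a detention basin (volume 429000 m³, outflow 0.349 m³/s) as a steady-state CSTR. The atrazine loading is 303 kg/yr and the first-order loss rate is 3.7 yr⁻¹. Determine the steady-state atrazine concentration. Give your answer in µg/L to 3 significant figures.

Outflow Q = 0.349 m³/s × 3.156e+07 s/yr = 1.101e+07 m³/yr.
Steady-state CSTR mass balance: W = Q·C + k·V·C, so C = W/(Q + kV).
Q + kV = 1.101e+07 + 3.7·429000 = 1.26e+07 m³/yr.
C = 303/1.26e+07 = 2.405e-05 kg/m³ = 0.02405 mg/L = 24.05 µg/L.

24.0 µg/L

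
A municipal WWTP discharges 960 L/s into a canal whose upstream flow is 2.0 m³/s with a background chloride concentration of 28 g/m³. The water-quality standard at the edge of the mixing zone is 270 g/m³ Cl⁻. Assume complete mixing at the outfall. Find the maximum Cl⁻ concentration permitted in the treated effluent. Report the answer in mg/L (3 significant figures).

774 mg/L

960 L/s = 0.96 m³/s.
Mass balance: 270·2.96 = 0.96·Cₑ + 2·28.
Cₑ = (799.2 − 56) / 0.96 = 774.2 mg/L.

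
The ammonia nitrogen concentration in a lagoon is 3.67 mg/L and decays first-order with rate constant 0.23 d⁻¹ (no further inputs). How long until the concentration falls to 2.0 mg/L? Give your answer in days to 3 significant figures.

2.64 d

t = ln(C₀/C)/k = ln(3.67/2.0)/0.23 = 0.607/0.23 = 2.639 d.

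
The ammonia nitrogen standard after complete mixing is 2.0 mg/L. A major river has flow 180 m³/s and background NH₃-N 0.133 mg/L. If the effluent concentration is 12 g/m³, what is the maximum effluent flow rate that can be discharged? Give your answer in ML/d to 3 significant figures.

Mass balance at complete mixing: C_std·(Q_w + Q_r) = Q_w·C_e + Q_r·C_b.
Rearranging, Q_w = Q_r·(C_std − C_b)/(C_e − C_std) = 180·(2 − 0.133) / (12 − 2) = 33.61 m³/s.
= 2904 ML/d.

2900 ML/d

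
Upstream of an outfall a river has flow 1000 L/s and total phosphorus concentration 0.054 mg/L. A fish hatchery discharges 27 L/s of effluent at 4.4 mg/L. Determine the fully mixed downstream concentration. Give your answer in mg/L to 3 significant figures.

0.168 mg/L

27 L/s = 0.027 m³/s.
1000 L/s = 1 m³/s.
By mass balance at complete mixing, C = (0.027·4.4 + 1·0.054) / (0.027 + 1) = 0.1728/1.027 = 0.1683 mg/L.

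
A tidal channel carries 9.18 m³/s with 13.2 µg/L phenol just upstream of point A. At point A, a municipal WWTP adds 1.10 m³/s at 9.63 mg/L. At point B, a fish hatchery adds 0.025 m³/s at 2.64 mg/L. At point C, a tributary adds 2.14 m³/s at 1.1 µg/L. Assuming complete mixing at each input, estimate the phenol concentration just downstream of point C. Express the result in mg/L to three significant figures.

0.866 mg/L

13.2 µg/L = 0.0132 mg/L.
After input A: C = (9.18·0.0132 + 1.1·9.63) / 10.28 = 1.042 mg/L.
After input B: C = (10.28·1.042 + 0.025·2.64) / 10.3 = 1.046 mg/L.
1.1 µg/L = 0.0011 mg/L.
After input C: C = (10.3·1.046 + 2.14·0.0011) / 12.45 = 0.8664 mg/L.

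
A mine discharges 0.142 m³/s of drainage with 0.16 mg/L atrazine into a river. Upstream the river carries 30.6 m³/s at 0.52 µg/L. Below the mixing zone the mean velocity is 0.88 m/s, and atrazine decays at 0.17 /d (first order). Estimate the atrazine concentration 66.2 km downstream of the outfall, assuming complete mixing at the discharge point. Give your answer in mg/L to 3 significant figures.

0.52 µg/L = 0.00052 mg/L.
After complete mixing, C₀ = (0.142·0.16 + 30.6·0.00052) / 30.74 = 0.001257 mg/L.
Travel time t = 6.62e+04 m / 0.88 m/s = 7.523e+04 s = 0.8707 d.
C = 0.001257·exp(−0.17·0.8707) = 0.001257·0.8624 = 0.001084 mg/L.

0.00108 mg/L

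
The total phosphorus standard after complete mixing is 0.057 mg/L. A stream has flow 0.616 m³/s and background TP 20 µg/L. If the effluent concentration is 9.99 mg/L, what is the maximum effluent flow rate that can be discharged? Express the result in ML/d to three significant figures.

0.198 ML/d

20 µg/L = 0.02 mg/L.
Mass balance at complete mixing: C_std·(Q_w + Q_r) = Q_w·C_e + Q_r·C_b.
Rearranging, Q_w = Q_r·(C_std − C_b)/(C_e − C_std) = 0.616·(0.057 − 0.02) / (9.99 − 0.057) = 0.002295 m³/s.
= 0.1983 ML/d.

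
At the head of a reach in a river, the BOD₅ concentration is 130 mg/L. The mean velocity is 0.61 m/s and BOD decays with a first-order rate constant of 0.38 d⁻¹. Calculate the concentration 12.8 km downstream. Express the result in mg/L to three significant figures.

Travel time t = 12.8 km / 0.61 m/s = 1.28e+04/0.61 = 2.098e+04 s = 0.2429 d.
First-order decay: C = 130·exp(−0.38·0.2429) = 130·0.9118 = 118.5 mg/L.

119 mg/L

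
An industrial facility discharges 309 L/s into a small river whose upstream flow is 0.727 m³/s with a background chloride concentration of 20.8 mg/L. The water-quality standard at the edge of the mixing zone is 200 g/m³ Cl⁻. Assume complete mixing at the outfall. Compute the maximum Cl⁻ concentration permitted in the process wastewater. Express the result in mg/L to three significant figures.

622 mg/L

309 L/s = 0.309 m³/s.
Mass balance: 200·1.036 = 0.309·Cₑ + 0.727·20.8.
Cₑ = (207.2 − 15.12) / 0.309 = 621.6 mg/L.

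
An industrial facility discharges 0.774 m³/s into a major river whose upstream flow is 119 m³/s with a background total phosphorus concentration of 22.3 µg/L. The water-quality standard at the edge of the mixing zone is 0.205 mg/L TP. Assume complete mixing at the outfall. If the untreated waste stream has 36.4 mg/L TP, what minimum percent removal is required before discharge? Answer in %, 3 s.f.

22.3 %

22.3 µg/L = 0.0223 mg/L.
Mass balance: 0.205·119.8 = 0.774·Cₑ + 119·0.0223.
Cₑ = (24.55 − 2.654) / 0.774 = 28.29 mg/L.
Required removal = 1 − 28.29/36.4 = 22.27 %.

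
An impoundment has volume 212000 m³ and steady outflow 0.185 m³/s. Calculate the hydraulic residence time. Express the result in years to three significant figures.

Q = 0.185 m³/s × 3.156e+07 s/yr = 5.838e+06 m³/yr.
Hydraulic residence time τ = V/Q = 212000/5.838e+06 = 0.03631 yr.

0.0363 yr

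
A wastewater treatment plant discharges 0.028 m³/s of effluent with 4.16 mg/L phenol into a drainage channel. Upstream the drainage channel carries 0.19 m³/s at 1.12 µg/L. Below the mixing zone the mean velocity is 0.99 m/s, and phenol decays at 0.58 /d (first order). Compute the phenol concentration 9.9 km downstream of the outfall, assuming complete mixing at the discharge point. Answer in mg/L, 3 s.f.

0.501 mg/L

1.12 µg/L = 0.00112 mg/L.
After complete mixing, C₀ = (0.028·4.16 + 0.19·0.00112) / 0.218 = 0.5353 mg/L.
Travel time t = 9900 m / 0.99 m/s = 1e+04 s = 0.1157 d.
C = 0.5353·exp(−0.58·0.1157) = 0.5353·0.9351 = 0.5005 mg/L.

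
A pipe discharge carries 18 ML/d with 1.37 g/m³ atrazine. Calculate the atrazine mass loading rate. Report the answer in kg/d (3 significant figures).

18 ML/d = 0.2083 m³/s.
Mass flux = Q·C = 0.2083 m³/s × 1.37 g/m³ = 0.2854 g/s.
= 0.2854 g/s × 86.4 = 24.66 kg/d.

24.7 kg/d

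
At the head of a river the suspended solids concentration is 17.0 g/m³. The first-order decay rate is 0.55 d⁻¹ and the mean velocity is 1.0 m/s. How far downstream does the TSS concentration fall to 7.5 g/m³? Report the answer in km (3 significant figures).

129 km

From C = C₀·e^(−kt), t = ln(C₀/C)/k = ln(17.0/7.5)/0.55 = 0.8183/0.55 = 1.488 d.
Distance = v·t = 1.0 m/s × 1.285e+05 s = 1.285e+05 m = 128.5 km.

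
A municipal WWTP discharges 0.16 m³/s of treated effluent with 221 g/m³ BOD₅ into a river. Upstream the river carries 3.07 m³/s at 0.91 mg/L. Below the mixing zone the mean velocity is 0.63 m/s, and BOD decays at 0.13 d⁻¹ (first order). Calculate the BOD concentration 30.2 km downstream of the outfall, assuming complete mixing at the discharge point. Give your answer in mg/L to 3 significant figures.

After complete mixing, C₀ = (0.16·221 + 3.07·0.91) / 3.23 = 11.81 mg/L.
Travel time t = 3.02e+04 m / 0.63 m/s = 4.794e+04 s = 0.5548 d.
C = 11.81·exp(−0.13·0.5548) = 11.81·0.9304 = 10.99 mg/L.

11.0 mg/L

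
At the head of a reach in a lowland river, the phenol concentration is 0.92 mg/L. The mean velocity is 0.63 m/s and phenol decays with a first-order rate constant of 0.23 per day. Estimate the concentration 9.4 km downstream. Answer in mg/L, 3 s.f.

Travel time t = 9.4 km / 0.63 m/s = 9400/0.63 = 1.492e+04 s = 0.1727 d.
First-order decay: C = 0.92·exp(−0.23·0.1727) = 0.92·0.9611 = 0.8842 mg/L.

0.884 mg/L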